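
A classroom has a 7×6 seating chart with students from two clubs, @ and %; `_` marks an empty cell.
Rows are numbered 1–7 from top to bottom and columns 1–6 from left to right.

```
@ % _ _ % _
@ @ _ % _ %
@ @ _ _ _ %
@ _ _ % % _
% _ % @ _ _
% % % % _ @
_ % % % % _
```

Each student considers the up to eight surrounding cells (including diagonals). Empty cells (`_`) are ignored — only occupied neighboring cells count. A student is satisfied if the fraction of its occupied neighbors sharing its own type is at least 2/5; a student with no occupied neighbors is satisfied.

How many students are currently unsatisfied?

Row 1: (1,1)@ 2/3 ok · (1,2)% 0/3 unhappy · (1,5)% 2/2 ok
Row 2: (2,1)@ 4/5 ok · (2,2)@ 4/5 ok · (2,4)% 1/1 ok · (2,6)% 2/2 ok
Row 3: (3,1)@ 4/4 ok · (3,2)@ 4/4 ok · (3,6)% 2/2 ok
Row 4: (4,1)@ 2/3 ok · (4,4)% 2/3 ok · (4,5)% 2/3 ok
Row 5: (5,1)% 2/3 ok · (5,3)% 4/5 ok · (5,4)@ 0/5 unhappy
Row 6: (6,1)% 3/3 ok · (6,2)% 6/6 ok · (6,3)% 6/7 ok · (6,4)% 5/6 ok · (6,6)@ 0/1 unhappy
Row 7: (7,2)% 4/4 ok · (7,3)% 5/5 ok · (7,4)% 4/4 ok · (7,5)% 2/3 ok
Unsatisfied: (1,2), (5,4), (6,6) — 3 in total.

3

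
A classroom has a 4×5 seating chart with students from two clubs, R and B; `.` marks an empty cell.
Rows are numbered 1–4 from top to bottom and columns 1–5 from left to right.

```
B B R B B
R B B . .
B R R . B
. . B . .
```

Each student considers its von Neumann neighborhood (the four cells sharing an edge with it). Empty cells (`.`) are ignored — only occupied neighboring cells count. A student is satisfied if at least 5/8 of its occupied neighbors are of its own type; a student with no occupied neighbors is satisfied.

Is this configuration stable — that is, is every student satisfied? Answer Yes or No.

Row 1: (1,1)B 1/2 unhappy · (1,2)B 2/3 ok · (1,3)R 0/3 unhappy · (1,4)B 1/2 unhappy · (1,5)B 1/1 ok
Row 2: (2,1)R 0/3 unhappy · (2,2)B 2/4 unhappy · (2,3)B 1/3 unhappy
Row 3: (3,1)B 0/2 unhappy · (3,2)R 1/3 unhappy · (3,3)R 1/3 unhappy · (3,5)B 0/0 ok
Row 4: (4,3)B 0/1 unhappy
For instance (1,1) has only 1/2 same-type neighbors, below 5/8.

No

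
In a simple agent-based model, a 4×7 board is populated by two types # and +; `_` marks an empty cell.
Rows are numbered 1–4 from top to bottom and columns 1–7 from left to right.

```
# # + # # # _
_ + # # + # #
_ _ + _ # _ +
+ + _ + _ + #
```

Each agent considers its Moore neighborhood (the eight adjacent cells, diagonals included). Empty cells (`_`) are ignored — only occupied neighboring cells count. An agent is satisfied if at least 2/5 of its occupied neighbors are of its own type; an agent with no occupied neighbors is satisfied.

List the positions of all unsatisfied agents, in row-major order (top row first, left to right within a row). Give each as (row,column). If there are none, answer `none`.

Row 1: (1,1)# 1/2 ok · (1,2)# 2/4 ok · (1,3)+ 1/5 unhappy · (1,4)# 3/5 ok · (1,5)# 4/5 ok · (1,6)# 3/4 ok
Row 2: (2,2)+ 2/5 ok · (2,3)# 3/6 ok · (2,4)# 4/7 ok · (2,5)+ 0/6 unhappy · (2,6)# 4/6 ok · (2,7)# 2/3 ok
Row 3: (3,3)+ 3/5 ok · (3,5)# 2/5 ok · (3,7)+ 1/4 unhappy
Row 4: (4,1)+ 1/1 ok · (4,2)+ 2/2 ok · (4,4)+ 1/2 ok · (4,6)+ 1/3 unhappy · (4,7)# 0/2 unhappy

(1,3), (2,5), (3,7), (4,6), (4,7)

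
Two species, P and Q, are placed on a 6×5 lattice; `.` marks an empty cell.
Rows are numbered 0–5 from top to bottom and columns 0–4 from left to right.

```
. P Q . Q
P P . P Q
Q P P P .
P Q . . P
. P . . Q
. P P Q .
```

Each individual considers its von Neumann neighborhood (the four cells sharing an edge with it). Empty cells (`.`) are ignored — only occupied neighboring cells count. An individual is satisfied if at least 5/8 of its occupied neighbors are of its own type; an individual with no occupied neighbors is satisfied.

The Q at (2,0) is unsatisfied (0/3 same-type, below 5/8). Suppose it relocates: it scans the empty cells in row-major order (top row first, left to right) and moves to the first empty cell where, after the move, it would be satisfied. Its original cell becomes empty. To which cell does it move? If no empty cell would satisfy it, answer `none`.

(0,3)

Vacating (2,0). Empty cells in order:
  (0,0): 0/2 same-type → still unsatisfied.
  (0,3): 2/3 same-type → satisfied — stop here.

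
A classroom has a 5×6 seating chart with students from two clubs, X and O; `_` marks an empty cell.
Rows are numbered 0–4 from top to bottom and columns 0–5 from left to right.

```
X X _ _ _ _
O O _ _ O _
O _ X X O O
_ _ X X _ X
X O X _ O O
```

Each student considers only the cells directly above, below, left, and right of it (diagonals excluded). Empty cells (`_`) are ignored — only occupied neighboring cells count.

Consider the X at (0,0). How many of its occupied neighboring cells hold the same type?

Occupied neighbors of (0,0): (1,0)=O, (0,1)=X.
Same type (X): 1 of 2.

1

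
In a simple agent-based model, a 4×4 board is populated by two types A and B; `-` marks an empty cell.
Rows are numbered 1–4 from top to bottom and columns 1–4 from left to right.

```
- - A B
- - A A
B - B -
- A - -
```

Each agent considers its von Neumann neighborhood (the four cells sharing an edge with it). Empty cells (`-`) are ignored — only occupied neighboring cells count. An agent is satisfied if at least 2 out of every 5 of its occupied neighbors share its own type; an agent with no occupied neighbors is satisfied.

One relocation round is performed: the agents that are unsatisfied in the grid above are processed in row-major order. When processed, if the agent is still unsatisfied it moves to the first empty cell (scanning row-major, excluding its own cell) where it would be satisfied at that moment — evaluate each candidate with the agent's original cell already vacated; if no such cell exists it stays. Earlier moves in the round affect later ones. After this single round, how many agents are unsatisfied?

0

Initially unsatisfied (in order): (1,4), (3,3).
  (1,4) → (1,1).
  (3,3) → (1,2).
Resulting grid:
B B A -
- - A A
B - - -
- A - -
All satisfied now.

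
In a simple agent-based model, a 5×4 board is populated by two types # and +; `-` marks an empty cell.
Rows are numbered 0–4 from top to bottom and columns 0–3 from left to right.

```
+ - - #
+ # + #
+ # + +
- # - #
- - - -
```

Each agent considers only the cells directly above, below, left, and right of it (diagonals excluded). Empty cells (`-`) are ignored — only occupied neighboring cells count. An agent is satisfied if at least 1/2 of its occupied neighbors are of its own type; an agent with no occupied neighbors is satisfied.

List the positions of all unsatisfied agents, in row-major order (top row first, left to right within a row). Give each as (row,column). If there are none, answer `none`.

(1,1), (1,2), (1,3), (2,3), (3,3)

(0,0)+ 1/1 ok
(0,3)# 1/1 ok
(1,0)+ 2/3 ok
(1,1)# 1/3 unhappy
(1,2)+ 1/3 unhappy
(1,3)# 1/3 unhappy
(2,0)+ 1/2 ok
(2,1)# 2/4 ok
(2,2)+ 2/3 ok
(2,3)+ 1/3 unhappy
(3,1)# 1/1 ok
(3,3)# 0/1 unhappy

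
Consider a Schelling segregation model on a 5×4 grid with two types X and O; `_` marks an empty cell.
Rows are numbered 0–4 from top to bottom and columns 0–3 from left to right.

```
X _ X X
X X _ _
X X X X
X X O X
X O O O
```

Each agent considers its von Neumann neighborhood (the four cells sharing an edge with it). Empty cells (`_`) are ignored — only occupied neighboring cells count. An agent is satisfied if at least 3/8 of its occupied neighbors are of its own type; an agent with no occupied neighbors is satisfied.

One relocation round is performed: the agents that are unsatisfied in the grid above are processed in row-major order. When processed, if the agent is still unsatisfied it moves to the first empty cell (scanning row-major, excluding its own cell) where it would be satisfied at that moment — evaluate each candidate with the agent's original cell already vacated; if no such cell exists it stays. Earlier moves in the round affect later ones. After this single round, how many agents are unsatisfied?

Initially unsatisfied (in order): (3,2), (3,3), (4,1).
  (3,2): no empty cell satisfies it; stays.
  (3,3) → (0,1).
  (4,1) → (3,3).
Resulting grid:
X X X X
X X _ _
X X X X
X X O O
X _ O O
All satisfied now.

0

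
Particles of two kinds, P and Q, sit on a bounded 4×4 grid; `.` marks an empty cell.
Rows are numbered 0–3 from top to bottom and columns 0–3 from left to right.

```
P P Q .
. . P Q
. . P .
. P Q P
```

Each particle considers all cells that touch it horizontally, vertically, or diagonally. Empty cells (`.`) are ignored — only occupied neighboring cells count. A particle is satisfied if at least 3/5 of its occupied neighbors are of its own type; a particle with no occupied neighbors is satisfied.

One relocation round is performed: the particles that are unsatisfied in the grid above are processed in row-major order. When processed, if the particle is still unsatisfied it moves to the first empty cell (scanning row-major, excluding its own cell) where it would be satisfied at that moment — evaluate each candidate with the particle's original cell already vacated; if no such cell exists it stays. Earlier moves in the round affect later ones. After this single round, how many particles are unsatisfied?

1

Initially unsatisfied (in order): (0,2), (1,2), (1,3), (3,1), (3,2), (3,3).
  (0,2): no empty cell satisfies it; stays.
  (1,2) → (1,0).
  (1,3) → (0,3).
  (3,1) → (1,1).
  (3,2) → (1,3).
  (3,3): now satisfied by earlier moves; stays.
Resulting grid:
P P Q Q
P P . Q
. . P .
. . . P
Unsatisfied now: (0,2).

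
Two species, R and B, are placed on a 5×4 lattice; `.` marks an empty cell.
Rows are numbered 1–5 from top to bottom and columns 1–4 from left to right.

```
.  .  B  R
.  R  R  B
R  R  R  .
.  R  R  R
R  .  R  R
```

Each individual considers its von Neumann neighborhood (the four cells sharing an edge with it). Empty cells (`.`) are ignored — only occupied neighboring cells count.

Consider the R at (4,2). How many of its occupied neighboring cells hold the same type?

2

Occupied neighbors of (4,2): (3,2)=R, (4,3)=R.
Same type (R): 2 of 2.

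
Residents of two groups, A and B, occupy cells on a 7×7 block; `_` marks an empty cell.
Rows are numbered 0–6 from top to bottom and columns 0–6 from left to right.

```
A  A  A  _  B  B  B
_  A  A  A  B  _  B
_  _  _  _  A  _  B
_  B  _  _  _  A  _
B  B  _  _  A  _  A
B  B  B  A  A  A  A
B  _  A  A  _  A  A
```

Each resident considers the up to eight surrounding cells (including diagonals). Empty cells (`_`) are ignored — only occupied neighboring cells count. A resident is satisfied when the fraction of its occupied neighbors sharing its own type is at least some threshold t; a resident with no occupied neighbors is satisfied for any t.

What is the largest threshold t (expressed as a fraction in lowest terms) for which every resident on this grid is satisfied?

2/5

Row 0: (0,0)A 2/2 · (0,1)A 4/4 · (0,2)A 4/4 · (0,4)B 2/3 · (0,5)B 4/4 · (0,6)B 2/2
Row 1: (1,1)A 4/4 · (1,2)A 4/4 · (1,3)A 3/5 · (1,4)B 2/4 · (1,6)B 3/3
Row 2: (2,4)A 2/3 · (2,6)B 1/2
Row 3: (3,1)B 2/2 · (3,5)A 3/4
Row 4: (4,0)B 4/4 · (4,1)B 5/5 · (4,4)A 4/4 · (4,6)A 3/3
Row 5: (5,0)B 4/4 · (5,1)B 5/6 · (5,2)B 2/5 · (5,3)A 4/5 · (5,4)A 5/5 · (5,5)A 6/6 · (5,6)A 4/4
Row 6: (6,0)B 2/2 · (6,2)A 2/4 · (6,3)A 3/4 · (6,5)A 4/4 · (6,6)A 3/3
The smallest same-type fraction is 2/5 at (5,2), which reduces to 2/5. Any threshold above that leaves this resident unsatisfied.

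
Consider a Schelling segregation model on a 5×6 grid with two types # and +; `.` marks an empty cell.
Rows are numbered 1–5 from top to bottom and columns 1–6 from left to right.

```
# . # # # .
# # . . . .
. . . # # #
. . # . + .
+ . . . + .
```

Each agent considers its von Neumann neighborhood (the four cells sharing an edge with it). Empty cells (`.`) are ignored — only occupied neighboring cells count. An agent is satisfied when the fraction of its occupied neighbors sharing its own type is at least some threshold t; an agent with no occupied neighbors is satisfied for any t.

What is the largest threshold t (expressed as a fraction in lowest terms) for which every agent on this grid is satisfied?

(1,1)# 1/1
(1,3)# 1/1
(1,4)# 2/2
(1,5)# 1/1
(2,1)# 2/2
(2,2)# 1/1
(3,4)# 1/1
(3,5)# 2/3
(3,6)# 1/1
(4,3)# — no occupied neighbors
(4,5)+ 1/2
(5,1)+ — no occupied neighbors
(5,5)+ 1/1
The smallest same-type fraction is 1/2 at (4,5), which reduces to 1/2. Any threshold above that leaves this agent unsatisfied.

1/2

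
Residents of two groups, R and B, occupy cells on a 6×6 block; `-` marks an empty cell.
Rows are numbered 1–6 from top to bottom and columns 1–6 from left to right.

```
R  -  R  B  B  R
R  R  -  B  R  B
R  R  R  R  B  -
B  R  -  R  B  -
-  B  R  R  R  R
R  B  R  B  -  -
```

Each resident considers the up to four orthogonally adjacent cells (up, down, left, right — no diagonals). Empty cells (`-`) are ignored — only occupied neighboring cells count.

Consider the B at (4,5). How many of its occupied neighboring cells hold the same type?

Occupied neighbors of (4,5): (3,5)=B, (5,5)=R, (4,4)=R.
Same type (B): 1 of 3.

1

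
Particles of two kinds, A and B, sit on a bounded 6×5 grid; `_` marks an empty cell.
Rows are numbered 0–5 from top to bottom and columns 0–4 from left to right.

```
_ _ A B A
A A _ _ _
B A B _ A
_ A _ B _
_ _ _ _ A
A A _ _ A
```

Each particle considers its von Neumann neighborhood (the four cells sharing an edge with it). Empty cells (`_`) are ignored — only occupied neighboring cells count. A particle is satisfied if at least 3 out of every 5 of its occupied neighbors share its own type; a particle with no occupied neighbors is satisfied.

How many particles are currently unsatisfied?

(0,2)A 0/1 ✗
(0,3)B 0/2 ✗
(0,4)A 0/1 ✗
(1,0)A 1/2 ✗
(1,1)A 2/2 ✓
(2,0)B 0/2 ✗
(2,1)A 2/4 ✗
(2,2)B 0/1 ✗
(2,4)A 0/0 ✓
(3,1)A 1/1 ✓
(3,3)B 0/0 ✓
(4,4)A 1/1 ✓
(5,0)A 1/1 ✓
(5,1)A 1/1 ✓
(5,4)A 1/1 ✓
Unsatisfied: (0,2), (0,3), (0,4), (1,0), (2,0), (2,1), (2,2) — 7 in total.

7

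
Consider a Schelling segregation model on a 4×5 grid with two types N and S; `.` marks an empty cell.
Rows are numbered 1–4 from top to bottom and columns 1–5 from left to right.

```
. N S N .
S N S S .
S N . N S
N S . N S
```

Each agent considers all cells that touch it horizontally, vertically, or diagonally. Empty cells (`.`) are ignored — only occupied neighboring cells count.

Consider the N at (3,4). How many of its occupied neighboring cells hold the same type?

1

Occupied neighbors of (3,4): (2,3)=S, (2,4)=S, (3,5)=S, (4,4)=N, (4,5)=S.
Same type (N): 1 of 5.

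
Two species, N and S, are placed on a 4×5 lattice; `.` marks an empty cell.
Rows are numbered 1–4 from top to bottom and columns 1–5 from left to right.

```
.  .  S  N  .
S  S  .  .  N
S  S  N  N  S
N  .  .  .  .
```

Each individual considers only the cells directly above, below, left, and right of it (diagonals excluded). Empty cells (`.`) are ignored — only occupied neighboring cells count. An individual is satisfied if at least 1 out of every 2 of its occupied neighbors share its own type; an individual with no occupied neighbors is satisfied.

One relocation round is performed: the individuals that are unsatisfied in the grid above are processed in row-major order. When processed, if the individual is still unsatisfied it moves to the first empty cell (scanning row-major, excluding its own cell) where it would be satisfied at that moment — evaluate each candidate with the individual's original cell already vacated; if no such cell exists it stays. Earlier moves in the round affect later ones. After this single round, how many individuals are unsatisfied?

0

Initially unsatisfied (in order): (1,3), (1,4), (2,5), (3,5), (4,1).
  (1,3) → (1,1).
  (1,4): now satisfied by earlier moves; stays.
  (2,5) → (1,3).
  (3,5) → (1,2).
  (4,1) → (1,5).
Resulting grid:
S S N N N
S S . . .
S S N N .
. . . . .
All satisfied now.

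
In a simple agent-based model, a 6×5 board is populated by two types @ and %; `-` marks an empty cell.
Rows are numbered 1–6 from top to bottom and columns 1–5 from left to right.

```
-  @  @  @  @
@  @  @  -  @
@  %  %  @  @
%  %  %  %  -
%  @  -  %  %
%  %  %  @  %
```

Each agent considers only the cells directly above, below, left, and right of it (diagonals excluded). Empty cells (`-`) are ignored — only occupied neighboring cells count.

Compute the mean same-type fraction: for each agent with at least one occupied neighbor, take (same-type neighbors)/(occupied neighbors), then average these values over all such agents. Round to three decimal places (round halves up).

0.699

(1,2)@ 2/2
(1,3)@ 3/3
(1,4)@ 2/2
(1,5)@ 2/2
(2,1)@ 2/2
(2,2)@ 3/4
(2,3)@ 2/3
(2,5)@ 2/2
(3,1)@ 1/3
(3,2)% 2/4
(3,3)% 2/4
(3,4)@ 1/3
(3,5)@ 2/2
(4,1)% 2/3
(4,2)% 3/4
(4,3)% 3/3
(4,4)% 2/3
(5,1)% 2/3
(5,2)@ 0/3
(5,4)% 2/3
(5,5)% 2/2
(6,1)% 2/2
(6,2)% 2/3
(6,3)% 1/2
(6,4)@ 0/3
(6,5)% 1/2
Sum over 26 agents: 2/2 + 3/3 + 2/2 + 2/2 + 2/2 + 3/4 + 2/3 + 2/2 + 1/3 + 2/4 + 2/4 + 1/3 + 2/2 + 2/3 + 3/4 + 3/3 + 2/3 + 2/3 + 0/3 + 2/3 + 2/2 + 2/2 + 2/3 + 1/2 + 0/3 + 1/2 = 109/6; mean = 109/6 ÷ 26 = 109/156 = 0.698717… → 0.699.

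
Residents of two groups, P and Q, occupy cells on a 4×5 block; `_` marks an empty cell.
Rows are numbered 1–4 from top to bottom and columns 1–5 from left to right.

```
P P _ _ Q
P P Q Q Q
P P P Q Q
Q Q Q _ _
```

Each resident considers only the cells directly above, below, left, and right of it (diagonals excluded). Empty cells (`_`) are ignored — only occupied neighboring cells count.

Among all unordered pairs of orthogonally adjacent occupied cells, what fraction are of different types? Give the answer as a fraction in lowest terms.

3/11

Scan each occupied cell's neighbors to the right and below so each pair is counted once.
Row 1: P(1,1)–P(1,2)= P(1,1)–P(2,1)= P(1,2)–P(2,2)= Q(1,5)–Q(2,5)=  → 0/4 unlike.
Row 2: P(2,1)–P(2,2)= P(2,1)–P(3,1)= P(2,2)–Q(2,3)≠ P(2,2)–P(3,2)= Q(2,3)–Q(2,4)= Q(2,3)–P(3,3)≠ Q(2,4)–Q(2,5)= Q(2,4)–Q(3,4)= Q(2,5)–Q(3,5)=  → 2/9 unlike.
Row 3: P(3,1)–P(3,2)= P(3,1)–Q(4,1)≠ P(3,2)–P(3,3)= P(3,2)–Q(4,2)≠ P(3,3)–Q(3,4)≠ P(3,3)–Q(4,3)≠ Q(3,4)–Q(3,5)=  → 4/7 unlike.
Row 4: Q(4,1)–Q(4,2)= Q(4,2)–Q(4,3)=  → 0/2 unlike.
Total adjacent occupied pairs: 22; unlike-type pairs: 6.
6/22 reduces to 3/11.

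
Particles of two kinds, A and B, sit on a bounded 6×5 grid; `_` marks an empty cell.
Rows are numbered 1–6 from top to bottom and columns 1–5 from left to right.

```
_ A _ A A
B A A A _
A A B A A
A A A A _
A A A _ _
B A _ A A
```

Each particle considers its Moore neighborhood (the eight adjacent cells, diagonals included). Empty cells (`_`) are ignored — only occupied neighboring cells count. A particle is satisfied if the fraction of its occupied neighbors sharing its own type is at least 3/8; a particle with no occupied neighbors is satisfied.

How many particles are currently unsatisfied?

(1,2)A 2/3 satisfied
(1,4)A 3/3 satisfied
(1,5)A 2/2 satisfied
(2,1)B 0/4 not
(2,2)A 4/6 satisfied
(2,3)A 6/7 satisfied
(2,4)A 5/6 satisfied
(3,1)A 4/5 satisfied
(3,2)A 6/8 satisfied
(3,3)B 0/8 not
(3,4)A 5/6 satisfied
(3,5)A 3/3 satisfied
(4,1)A 5/5 satisfied
(4,2)A 7/8 satisfied
(4,3)A 6/7 satisfied
(4,4)A 4/5 satisfied
(5,1)A 4/5 satisfied
(5,2)A 6/7 satisfied
(5,3)A 6/6 satisfied
(6,1)B 0/3 not
(6,2)A 3/4 satisfied
(6,4)A 2/2 satisfied
(6,5)A 1/1 satisfied
Unsatisfied: (2,1), (3,3), (6,1) — 3 in total.

3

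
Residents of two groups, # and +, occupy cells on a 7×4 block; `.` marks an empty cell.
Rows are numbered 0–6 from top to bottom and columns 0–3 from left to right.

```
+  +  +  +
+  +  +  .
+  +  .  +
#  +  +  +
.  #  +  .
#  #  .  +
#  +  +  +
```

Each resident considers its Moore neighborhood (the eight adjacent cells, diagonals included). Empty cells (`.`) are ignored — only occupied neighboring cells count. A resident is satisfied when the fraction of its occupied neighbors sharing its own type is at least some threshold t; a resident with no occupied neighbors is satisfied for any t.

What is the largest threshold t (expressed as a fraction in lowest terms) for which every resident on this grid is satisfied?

Row 0: (0,0)+ 3/3 · (0,1)+ 5/5 · (0,2)+ 4/4 · (0,3)+ 2/2
Row 1: (1,0)+ 5/5 · (1,1)+ 7/7 · (1,2)+ 6/6
Row 2: (2,0)+ 4/5 · (2,1)+ 6/7 · (2,3)+ 3/3
Row 3: (3,0)# 1/4 · (3,1)+ 4/6 · (3,2)+ 5/6 · (3,3)+ 3/3
Row 4: (4,1)# 3/6 · (4,2)+ 4/6
Row 5: (5,0)# 3/4 · (5,1)# 3/6 · (5,3)+ 3/3
Row 6: (6,0)# 2/3 · (6,1)+ 1/4 · (6,2)+ 3/4 · (6,3)+ 2/2
The smallest same-type fraction is 1/4 at (3,0), which reduces to 1/4. Any threshold above that leaves this resident unsatisfied.

1/4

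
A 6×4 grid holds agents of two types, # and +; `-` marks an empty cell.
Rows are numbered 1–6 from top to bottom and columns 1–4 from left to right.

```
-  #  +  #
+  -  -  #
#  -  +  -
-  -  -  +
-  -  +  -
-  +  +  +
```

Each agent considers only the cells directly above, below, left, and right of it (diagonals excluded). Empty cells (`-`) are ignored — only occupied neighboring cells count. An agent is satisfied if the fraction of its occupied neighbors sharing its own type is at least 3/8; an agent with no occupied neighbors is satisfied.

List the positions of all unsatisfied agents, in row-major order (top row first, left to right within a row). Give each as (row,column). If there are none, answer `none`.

(1,2), (1,3), (2,1), (3,1)

Row 1: (1,2)# 0/1 ✗ · (1,3)+ 0/2 ✗ · (1,4)# 1/2 ✓
Row 2: (2,1)+ 0/1 ✗ · (2,4)# 1/1 ✓
Row 3: (3,1)# 0/1 ✗ · (3,3)+ 0/0 ✓
Row 4: (4,4)+ 0/0 ✓
Row 5: (5,3)+ 1/1 ✓
Row 6: (6,2)+ 1/1 ✓ · (6,3)+ 3/3 ✓ · (6,4)+ 1/1 ✓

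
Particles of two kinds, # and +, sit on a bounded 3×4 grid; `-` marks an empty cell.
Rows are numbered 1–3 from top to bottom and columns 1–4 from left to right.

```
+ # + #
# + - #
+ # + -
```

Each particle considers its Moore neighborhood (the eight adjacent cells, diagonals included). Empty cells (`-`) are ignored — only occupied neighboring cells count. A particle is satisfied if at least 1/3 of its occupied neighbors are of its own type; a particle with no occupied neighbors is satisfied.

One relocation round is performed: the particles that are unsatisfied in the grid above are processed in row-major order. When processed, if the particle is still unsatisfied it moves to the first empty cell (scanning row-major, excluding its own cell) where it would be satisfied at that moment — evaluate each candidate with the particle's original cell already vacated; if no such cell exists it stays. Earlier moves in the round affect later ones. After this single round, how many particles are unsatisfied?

Initially unsatisfied (in order): (1,2), (1,3), (3,2).
  (1,2) → (2,3).
  (1,3) → (1,2).
  (3,2): now satisfied by earlier moves; stays.
Resulting grid:
+ + - #
# + # #
+ # + -
Unsatisfied now: (2,1), (3,3).

2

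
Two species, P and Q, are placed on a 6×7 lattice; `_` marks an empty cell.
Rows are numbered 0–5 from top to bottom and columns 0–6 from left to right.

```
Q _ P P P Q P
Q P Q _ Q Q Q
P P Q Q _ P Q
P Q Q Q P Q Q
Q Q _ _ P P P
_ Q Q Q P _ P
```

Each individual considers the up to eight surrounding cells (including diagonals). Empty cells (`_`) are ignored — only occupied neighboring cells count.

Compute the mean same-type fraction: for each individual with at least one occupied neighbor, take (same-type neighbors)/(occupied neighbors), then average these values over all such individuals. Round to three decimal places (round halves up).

Row 0: (0,0)Q 1/2 · (0,2)P 2/3 · (0,3)P 2/4 · (0,4)P 1/4 · (0,5)Q 3/5 · (0,6)P 0/3
Row 1: (1,0)Q 1/4 · (1,1)P 3/7 · (1,2)Q 2/6 · (1,4)Q 3/6 · (1,5)Q 4/7 · (1,6)Q 3/5
Row 2: (2,0)P 3/5 · (2,1)P 3/8 · (2,2)Q 5/7 · (2,3)Q 5/6 · (2,5)P 1/7 · (2,6)Q 4/5
Row 3: (3,0)P 2/5 · (3,1)Q 4/7 · (3,2)Q 5/6 · (3,3)Q 3/5 · (3,4)P 3/6 · (3,5)Q 2/7 · (3,6)Q 2/5
Row 4: (4,0)Q 3/4 · (4,1)Q 5/6 · (4,4)P 3/6 · (4,5)P 5/7 · (4,6)P 2/4
Row 5: (5,1)Q 3/3 · (5,2)Q 3/3 · (5,3)Q 1/3 · (5,4)P 2/3 · (5,6)P 2/2
Sum over 35 individuals: 1/2 + 2/3 + 2/4 + 1/4 + 3/5 + 0/3 + 1/4 + 3/7 + 2/6 + 3/6 + 4/7 + 3/5 + 3/5 + 3/8 + 5/7 + 5/6 + 1/7 + 4/5 + 2/5 + 4/7 + 5/6 + 3/5 + 3/6 + 2/7 + 2/5 + 3/4 + 5/6 + 3/6 + 5/7 + 2/4 + 3/3 + 3/3 + 1/3 + 2/3 + 2/2 = 1095/56; mean = 1095/56 ÷ 35 = 219/392 = 0.558673… → 0.559.

0.559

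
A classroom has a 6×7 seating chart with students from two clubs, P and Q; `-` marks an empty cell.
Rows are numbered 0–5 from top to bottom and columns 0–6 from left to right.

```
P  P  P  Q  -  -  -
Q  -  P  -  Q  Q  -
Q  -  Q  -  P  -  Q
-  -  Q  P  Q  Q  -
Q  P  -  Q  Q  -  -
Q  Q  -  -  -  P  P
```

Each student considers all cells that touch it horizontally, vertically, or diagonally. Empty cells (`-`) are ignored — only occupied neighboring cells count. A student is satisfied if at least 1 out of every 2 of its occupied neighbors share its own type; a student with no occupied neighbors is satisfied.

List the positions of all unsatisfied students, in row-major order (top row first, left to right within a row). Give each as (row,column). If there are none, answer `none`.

Row 0: (0,0)P 1/2 ok · (0,1)P 3/4 ok · (0,2)P 2/3 ok · (0,3)Q 1/3 unhappy
Row 1: (1,0)Q 1/3 unhappy · (1,2)P 2/4 ok · (1,4)Q 2/3 ok · (1,5)Q 2/3 ok
Row 2: (2,0)Q 1/1 ok · (2,2)Q 1/3 unhappy · (2,4)P 1/5 unhappy · (2,6)Q 2/2 ok
Row 3: (3,2)Q 2/4 ok · (3,3)P 1/6 unhappy · (3,4)Q 3/5 ok · (3,5)Q 3/4 ok
Row 4: (4,0)Q 2/3 ok · (4,1)P 0/4 unhappy · (4,3)Q 3/4 ok · (4,4)Q 3/5 ok
Row 5: (5,0)Q 2/3 ok · (5,1)Q 2/3 ok · (5,5)P 1/2 ok · (5,6)P 1/1 ok

(0,3), (1,0), (2,2), (2,4), (3,3), (4,1)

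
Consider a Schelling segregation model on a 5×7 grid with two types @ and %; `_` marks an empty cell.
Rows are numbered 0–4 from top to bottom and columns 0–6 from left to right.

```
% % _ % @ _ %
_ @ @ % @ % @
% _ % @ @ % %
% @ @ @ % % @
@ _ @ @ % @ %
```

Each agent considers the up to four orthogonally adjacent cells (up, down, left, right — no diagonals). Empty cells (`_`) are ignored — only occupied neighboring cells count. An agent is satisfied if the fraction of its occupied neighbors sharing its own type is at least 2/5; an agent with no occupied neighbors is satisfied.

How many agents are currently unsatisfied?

(0,0)% 1/1 satisfied
(0,1)% 1/2 satisfied
(0,3)% 1/2 satisfied
(0,4)@ 1/2 satisfied
(0,6)% 0/1 not
(1,1)@ 1/2 satisfied
(1,2)@ 1/3 not
(1,3)% 1/4 not
(1,4)@ 2/4 satisfied
(1,5)% 1/3 not
(1,6)@ 0/3 not
(2,0)% 1/1 satisfied
(2,2)% 0/3 not
(2,3)@ 2/4 satisfied
(2,4)@ 2/4 satisfied
(2,5)% 3/4 satisfied
(2,6)% 1/3 not
(3,0)% 1/3 not
(3,1)@ 1/2 satisfied
(3,2)@ 3/4 satisfied
(3,3)@ 3/4 satisfied
(3,4)% 2/4 satisfied
(3,5)% 2/4 satisfied
(3,6)@ 0/3 not
(4,0)@ 0/1 not
(4,2)@ 2/2 satisfied
(4,3)@ 2/3 satisfied
(4,4)% 1/3 not
(4,5)@ 0/3 not
(4,6)% 0/2 not
Unsatisfied: (0,6), (1,2), (1,3), (1,5), (1,6), (2,2), (2,6), (3,0), (3,6), (4,0), (4,4), (4,5), (4,6) — 13 in total.

13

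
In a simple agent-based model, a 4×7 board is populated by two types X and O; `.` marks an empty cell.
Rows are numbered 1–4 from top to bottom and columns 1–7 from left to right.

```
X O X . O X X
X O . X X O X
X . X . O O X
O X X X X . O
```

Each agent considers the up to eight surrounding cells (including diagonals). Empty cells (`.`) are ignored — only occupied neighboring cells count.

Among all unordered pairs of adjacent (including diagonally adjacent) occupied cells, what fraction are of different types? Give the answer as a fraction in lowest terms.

27/50

Scan each occupied cell's neighbors to the right and below (and the two forward diagonals) so each pair is counted once.
From row 1: 10 unlike of 18 pairs (running 10/18).
From row 2: 10 unlike of 16 pairs (running 20/34).
From row 3: 6 unlike of 12 pairs (running 26/46).
From row 4: 1 unlike of 4 pairs (running 27/50).
Total adjacent occupied pairs: 50; unlike-type pairs: 27.
27/50 is already in lowest terms.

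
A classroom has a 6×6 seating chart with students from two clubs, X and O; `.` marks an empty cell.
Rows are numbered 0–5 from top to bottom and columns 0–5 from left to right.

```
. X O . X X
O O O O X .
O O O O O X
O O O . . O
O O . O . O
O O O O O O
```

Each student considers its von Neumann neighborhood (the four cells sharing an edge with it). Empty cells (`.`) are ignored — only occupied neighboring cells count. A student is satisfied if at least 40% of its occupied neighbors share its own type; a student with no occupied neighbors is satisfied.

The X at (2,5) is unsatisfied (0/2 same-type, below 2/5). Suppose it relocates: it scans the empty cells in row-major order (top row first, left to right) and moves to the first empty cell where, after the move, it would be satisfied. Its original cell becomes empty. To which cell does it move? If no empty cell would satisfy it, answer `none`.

(0,0)

Vacating (2,5). Empty cells in order:
  (0,0): 1/2 same-type → satisfied — stop here.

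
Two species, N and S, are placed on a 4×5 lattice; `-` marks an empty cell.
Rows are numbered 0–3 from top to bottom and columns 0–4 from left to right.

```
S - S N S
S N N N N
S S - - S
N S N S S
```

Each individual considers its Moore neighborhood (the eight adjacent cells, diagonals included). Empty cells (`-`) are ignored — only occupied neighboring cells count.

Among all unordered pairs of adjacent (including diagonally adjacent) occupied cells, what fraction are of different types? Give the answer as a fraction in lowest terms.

Scan each occupied cell's neighbors to the right and below (and the two forward diagonals) so each pair is counted once.
From row 0: 8 unlike of 12 pairs (running 8/12).
From row 1: 6 unlike of 11 pairs (running 14/23).
From row 2: 3 unlike of 8 pairs (running 17/31).
From row 3: 3 unlike of 4 pairs (running 20/35).
Total adjacent occupied pairs: 35; unlike-type pairs: 20.
20/35 reduces to 4/7.

4/7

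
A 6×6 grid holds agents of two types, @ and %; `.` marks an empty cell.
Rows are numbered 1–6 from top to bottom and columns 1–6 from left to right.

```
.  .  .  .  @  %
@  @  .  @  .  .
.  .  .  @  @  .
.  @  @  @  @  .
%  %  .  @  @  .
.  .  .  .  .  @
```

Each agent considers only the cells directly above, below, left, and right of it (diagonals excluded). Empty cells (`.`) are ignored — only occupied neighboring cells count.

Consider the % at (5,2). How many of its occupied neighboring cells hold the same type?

Occupied neighbors of (5,2): (4,2)=@, (5,1)=%.
Same type (%): 1 of 2.

1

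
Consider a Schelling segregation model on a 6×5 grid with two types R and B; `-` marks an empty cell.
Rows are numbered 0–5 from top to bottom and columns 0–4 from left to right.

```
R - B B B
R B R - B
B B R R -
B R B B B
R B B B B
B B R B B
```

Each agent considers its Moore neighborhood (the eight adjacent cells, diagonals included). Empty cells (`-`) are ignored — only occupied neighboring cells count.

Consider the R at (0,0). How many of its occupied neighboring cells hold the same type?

Occupied neighbors of (0,0): (1,0)=R, (1,1)=B.
Same type (R): 1 of 2.

1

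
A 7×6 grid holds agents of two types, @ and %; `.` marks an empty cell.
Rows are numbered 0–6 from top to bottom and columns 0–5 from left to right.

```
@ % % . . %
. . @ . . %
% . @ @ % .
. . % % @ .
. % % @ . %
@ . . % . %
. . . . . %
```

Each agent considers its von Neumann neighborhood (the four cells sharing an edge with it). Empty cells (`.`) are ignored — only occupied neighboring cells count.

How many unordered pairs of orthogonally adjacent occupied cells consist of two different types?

10

Scan each occupied cell's neighbors to the right and below so each pair is counted once.
From row 0: 2 unlike of 4 pairs (running 2/4).
From row 1: 0 unlike of 1 pairs (running 2/5).
From row 2: 4 unlike of 5 pairs (running 6/10).
From row 3: 2 unlike of 4 pairs (running 8/14).
From row 4: 2 unlike of 4 pairs (running 10/18).
From row 5: 0 unlike of 1 pairs (running 10/19).
Total adjacent occupied pairs: 19; unlike-type pairs: 10.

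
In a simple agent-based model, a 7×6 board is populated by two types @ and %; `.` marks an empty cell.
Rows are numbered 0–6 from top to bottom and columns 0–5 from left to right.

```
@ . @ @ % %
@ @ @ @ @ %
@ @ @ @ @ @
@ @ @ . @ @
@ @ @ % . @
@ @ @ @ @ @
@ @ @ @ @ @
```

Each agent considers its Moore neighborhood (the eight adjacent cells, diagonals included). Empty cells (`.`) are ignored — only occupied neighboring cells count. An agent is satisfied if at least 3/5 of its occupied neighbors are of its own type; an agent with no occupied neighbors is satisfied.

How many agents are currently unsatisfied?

3

(0,0)@ 2/2 satisfied
(0,2)@ 4/4 satisfied
(0,3)@ 4/5 satisfied
(0,4)% 2/5 not
(0,5)% 2/3 satisfied
(1,0)@ 4/4 satisfied
(1,1)@ 7/7 satisfied
(1,2)@ 7/7 satisfied
(1,3)@ 7/8 satisfied
(1,4)@ 5/8 satisfied
(1,5)% 2/5 not
(2,0)@ 5/5 satisfied
(2,1)@ 8/8 satisfied
(2,2)@ 7/7 satisfied
(2,3)@ 7/7 satisfied
(2,4)@ 6/7 satisfied
(2,5)@ 4/5 satisfied
(3,0)@ 5/5 satisfied
(3,1)@ 8/8 satisfied
(3,2)@ 6/7 satisfied
(3,4)@ 5/6 satisfied
(3,5)@ 4/4 satisfied
(4,0)@ 5/5 satisfied
(4,1)@ 8/8 satisfied
(4,2)@ 6/7 satisfied
(4,3)% 0/6 not
(4,5)@ 4/4 satisfied
(5,0)@ 5/5 satisfied
(5,1)@ 8/8 satisfied
(5,2)@ 7/8 satisfied
(5,3)@ 6/7 satisfied
(5,4)@ 6/7 satisfied
(5,5)@ 4/4 satisfied
(6,0)@ 3/3 satisfied
(6,1)@ 5/5 satisfied
(6,2)@ 5/5 satisfied
(6,3)@ 5/5 satisfied
(6,4)@ 5/5 satisfied
(6,5)@ 3/3 satisfied
Unsatisfied: (0,4), (1,5), (4,3) — 3 in total.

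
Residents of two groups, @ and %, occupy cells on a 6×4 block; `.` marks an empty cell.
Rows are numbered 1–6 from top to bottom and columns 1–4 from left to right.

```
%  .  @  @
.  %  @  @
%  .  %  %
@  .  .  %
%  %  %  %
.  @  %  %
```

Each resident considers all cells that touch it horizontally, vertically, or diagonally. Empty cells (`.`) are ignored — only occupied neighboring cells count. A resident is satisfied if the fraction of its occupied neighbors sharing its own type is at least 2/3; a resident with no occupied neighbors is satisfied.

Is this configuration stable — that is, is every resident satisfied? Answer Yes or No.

(1,1)% 1/1 ✓
(1,3)@ 3/4 ✓
(1,4)@ 3/3 ✓
(2,2)% 3/5 ✗
(2,3)@ 3/6 ✗
(2,4)@ 3/5 ✗
(3,1)% 1/2 ✗
(3,3)% 3/5 ✗
(3,4)% 2/4 ✗
(4,1)@ 0/3 ✗
(4,4)% 4/4 ✓
(5,1)% 1/3 ✗
(5,2)% 3/5 ✗
(5,3)% 5/6 ✓
(5,4)% 4/4 ✓
(6,2)@ 0/4 ✗
(6,3)% 4/5 ✓
(6,4)% 3/3 ✓
For instance (2,2) has only 3/5 same-type neighbors, below 2/3.

No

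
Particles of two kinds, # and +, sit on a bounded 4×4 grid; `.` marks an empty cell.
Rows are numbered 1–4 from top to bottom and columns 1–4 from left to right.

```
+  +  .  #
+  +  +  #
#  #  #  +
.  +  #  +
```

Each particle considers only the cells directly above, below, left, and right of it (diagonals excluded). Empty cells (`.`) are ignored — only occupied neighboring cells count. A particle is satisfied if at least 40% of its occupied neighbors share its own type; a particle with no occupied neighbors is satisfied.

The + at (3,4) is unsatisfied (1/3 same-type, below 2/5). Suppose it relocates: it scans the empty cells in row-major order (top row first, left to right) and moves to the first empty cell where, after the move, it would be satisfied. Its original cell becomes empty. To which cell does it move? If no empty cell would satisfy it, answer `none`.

Vacating (3,4). Empty cells in order:
  (1,3): 2/3 same-type → satisfied — stop here.

(1,3)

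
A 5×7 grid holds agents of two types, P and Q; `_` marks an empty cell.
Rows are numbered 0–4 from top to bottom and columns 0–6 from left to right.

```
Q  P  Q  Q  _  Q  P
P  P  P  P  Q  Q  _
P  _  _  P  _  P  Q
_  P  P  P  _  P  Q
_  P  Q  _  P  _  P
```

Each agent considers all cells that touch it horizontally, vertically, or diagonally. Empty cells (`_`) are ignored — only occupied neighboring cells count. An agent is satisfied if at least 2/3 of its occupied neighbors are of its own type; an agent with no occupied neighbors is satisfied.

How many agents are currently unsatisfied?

Row 0: (0,0)Q 0/3 ✗ · (0,1)P 3/5 ✗ · (0,2)Q 1/5 ✗ · (0,3)Q 2/4 ✗ · (0,5)Q 2/3 ✓ · (0,6)P 0/2 ✗
Row 1: (1,0)P 3/4 ✓ · (1,1)P 4/6 ✓ · (1,2)P 4/6 ✓ · (1,3)P 2/5 ✗ · (1,4)Q 3/6 ✗ · (1,5)Q 3/5 ✗
Row 2: (2,0)P 3/3 ✓ · (2,3)P 4/5 ✓ · (2,5)P 1/5 ✗ · (2,6)Q 2/4 ✗
Row 3: (3,1)P 3/4 ✓ · (3,2)P 4/5 ✓ · (3,3)P 3/4 ✓ · (3,5)P 3/5 ✗ · (3,6)Q 1/4 ✗
Row 4: (4,1)P 2/3 ✓ · (4,2)Q 0/4 ✗ · (4,4)P 2/2 ✓ · (4,6)P 1/2 ✗
Unsatisfied: (0,0), (0,1), (0,2), (0,3), (0,6), (1,3), (1,4), (1,5), (2,5), (2,6), (3,5), (3,6), (4,2), (4,6) — 14 in total.

14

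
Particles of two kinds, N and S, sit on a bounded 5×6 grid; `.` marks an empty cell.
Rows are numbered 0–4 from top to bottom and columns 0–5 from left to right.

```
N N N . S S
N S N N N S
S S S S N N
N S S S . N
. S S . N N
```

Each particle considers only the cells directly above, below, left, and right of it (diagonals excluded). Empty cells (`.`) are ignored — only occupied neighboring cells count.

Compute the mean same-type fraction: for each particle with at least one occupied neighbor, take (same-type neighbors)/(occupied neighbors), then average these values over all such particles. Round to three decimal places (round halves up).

Row 0: (0,0)N 2/2 · (0,1)N 2/3 · (0,2)N 2/2 · (0,4)S 1/2 · (0,5)S 2/2
Row 1: (1,0)N 1/3 · (1,1)S 1/4 · (1,2)N 2/4 · (1,3)N 2/3 · (1,4)N 2/4 · (1,5)S 1/3
Row 2: (2,0)S 1/3 · (2,1)S 4/4 · (2,2)S 3/4 · (2,3)S 2/4 · (2,4)N 2/3 · (2,5)N 2/3
Row 3: (3,0)N 0/2 · (3,1)S 3/4 · (3,2)S 4/4 · (3,3)S 2/2 · (3,5)N 2/2
Row 4: (4,1)S 2/2 · (4,2)S 2/2 · (4,4)N 1/1 · (4,5)N 2/2
Sum over 26 particles: 2/2 + 2/3 + 2/2 + 1/2 + 2/2 + 1/3 + 1/4 + 2/4 + 2/3 + 2/4 + 1/3 + 1/3 + 4/4 + 3/4 + 2/4 + 2/3 + 2/3 + 0/2 + 3/4 + 4/4 + 2/2 + 2/2 + 2/2 + 2/2 + 1/1 + 2/2 = 221/12; mean = 221/12 ÷ 26 = 17/24 = 0.708333… → 0.708.

0.708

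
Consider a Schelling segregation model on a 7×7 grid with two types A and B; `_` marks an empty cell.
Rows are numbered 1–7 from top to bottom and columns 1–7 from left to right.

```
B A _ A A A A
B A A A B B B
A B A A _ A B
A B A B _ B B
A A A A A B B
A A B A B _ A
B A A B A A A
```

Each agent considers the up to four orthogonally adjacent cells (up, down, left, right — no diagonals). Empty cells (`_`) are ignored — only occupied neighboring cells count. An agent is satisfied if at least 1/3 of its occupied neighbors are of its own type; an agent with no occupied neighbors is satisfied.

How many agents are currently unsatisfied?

9

Row 1: (1,1)B 1/2 satisfied · (1,2)A 1/2 satisfied · (1,4)A 2/2 satisfied · (1,5)A 2/3 satisfied · (1,6)A 2/3 satisfied · (1,7)A 1/2 satisfied
Row 2: (2,1)B 1/3 satisfied · (2,2)A 2/4 satisfied · (2,3)A 3/3 satisfied · (2,4)A 3/4 satisfied · (2,5)B 1/3 satisfied · (2,6)B 2/4 satisfied · (2,7)B 2/3 satisfied
Row 3: (3,1)A 1/3 satisfied · (3,2)B 1/4 not · (3,3)A 3/4 satisfied · (3,4)A 2/3 satisfied · (3,6)A 0/3 not · (3,7)B 2/3 satisfied
Row 4: (4,1)A 2/3 satisfied · (4,2)B 1/4 not · (4,3)A 2/4 satisfied · (4,4)B 0/3 not · (4,6)B 2/3 satisfied · (4,7)B 3/3 satisfied
Row 5: (5,1)A 3/3 satisfied · (5,2)A 3/4 satisfied · (5,3)A 3/4 satisfied · (5,4)A 3/4 satisfied · (5,5)A 1/3 satisfied · (5,6)B 2/3 satisfied · (5,7)B 2/3 satisfied
Row 6: (6,1)A 2/3 satisfied · (6,2)A 3/4 satisfied · (6,3)B 0/4 not · (6,4)A 1/4 not · (6,5)B 0/3 not · (6,7)A 1/2 satisfied
Row 7: (7,1)B 0/2 not · (7,2)A 2/3 satisfied · (7,3)A 1/3 satisfied · (7,4)B 0/3 not · (7,5)A 1/3 satisfied · (7,6)A 2/2 satisfied · (7,7)A 2/2 satisfied
Unsatisfied: (3,2), (3,6), (4,2), (4,4), (6,3), (6,4), (6,5), (7,1), (7,4) — 9 in total.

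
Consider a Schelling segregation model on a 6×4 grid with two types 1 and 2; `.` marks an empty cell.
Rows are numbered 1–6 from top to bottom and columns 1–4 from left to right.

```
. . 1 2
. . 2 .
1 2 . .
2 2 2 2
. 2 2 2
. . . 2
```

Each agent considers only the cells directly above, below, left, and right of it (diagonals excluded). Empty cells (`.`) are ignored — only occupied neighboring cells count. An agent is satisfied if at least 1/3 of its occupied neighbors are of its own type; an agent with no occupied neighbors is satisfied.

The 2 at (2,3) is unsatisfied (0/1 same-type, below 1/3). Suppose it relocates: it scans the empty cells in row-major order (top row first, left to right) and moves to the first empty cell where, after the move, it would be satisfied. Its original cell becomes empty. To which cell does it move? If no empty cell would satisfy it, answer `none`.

Vacating (2,3). Empty cells in order:
  (1,1): 0/0 same-type → satisfied — stop here.

(1,1)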